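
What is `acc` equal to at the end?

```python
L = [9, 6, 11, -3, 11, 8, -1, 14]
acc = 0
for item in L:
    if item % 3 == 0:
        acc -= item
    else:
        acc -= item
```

item=9: %3==0, acc = 0-9 = -9
item=6: %3==0, acc = (-9)-6 = -15
item=11: not %3==0, acc = (-15)-11 = -26
item=-3: %3==0, acc = (-26)-(-3) = -23
item=11: not %3==0, acc = (-23)-11 = -34
item=8: not %3==0, acc = (-34)-8 = -42
item=-1: not %3==0, acc = (-42)-(-1) = -41
item=14: not %3==0, acc = (-41)-14 = -55

-55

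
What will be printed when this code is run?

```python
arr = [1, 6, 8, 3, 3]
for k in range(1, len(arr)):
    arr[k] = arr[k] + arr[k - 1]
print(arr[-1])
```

k=1: arr[1] = 6+1 = 7 → [1, 7, 8, 3, 3]
k=2: arr[2] = 8+7 = 15 → [1, 7, 15, 3, 3]
k=3: arr[3] = 3+15 = 18 → [1, 7, 15, 18, 3]
k=4: arr[4] = 3+18 = 21 → [1, 7, 15, 18, 21]

21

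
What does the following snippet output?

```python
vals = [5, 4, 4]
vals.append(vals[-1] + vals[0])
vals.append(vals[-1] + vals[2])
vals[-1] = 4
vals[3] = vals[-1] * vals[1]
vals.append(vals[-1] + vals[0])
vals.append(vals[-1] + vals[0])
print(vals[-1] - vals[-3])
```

10

append vals[-1]+vals[0] = 4+5 = 9 → [5, 4, 4, 9]
append vals[-1]+vals[2] = 9+4 = 13 → [5, 4, 4, 9, 13]
vals[-1] = 4 → [5, 4, 4, 9, 4]
vals[3] = vals[-1]*vals[1] = 4*4 = 16 → [5, 4, 4, 16, 4]
append vals[-1]+vals[0] = 4+5 = 9 → [5, 4, 4, 16, 4, 9]
append vals[-1]+vals[0] = 9+5 = 14 → [5, 4, 4, 16, 4, 9, 14]
vals[-1]-vals[-3] = 14-4 = 10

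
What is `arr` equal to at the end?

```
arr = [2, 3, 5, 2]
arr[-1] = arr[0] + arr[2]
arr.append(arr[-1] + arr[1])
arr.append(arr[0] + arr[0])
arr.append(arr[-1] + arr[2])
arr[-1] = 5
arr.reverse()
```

[5, 4, 10, 7, 5, 3, 2]

arr[-1] = arr[0]+arr[2] = 2+5 = 7 → [2, 3, 5, 7]
append arr[-1]+arr[1] = 7+3 = 10 → [2, 3, 5, 7, 10]
append arr[0]+arr[0] = 2+2 = 4 → [2, 3, 5, 7, 10, 4]
append arr[-1]+arr[2] = 4+5 = 9 → [2, 3, 5, 7, 10, 4, 9]
arr[-1] = 5 → [2, 3, 5, 7, 10, 4, 5]
reverse → [5, 4, 10, 7, 5, 3, 2]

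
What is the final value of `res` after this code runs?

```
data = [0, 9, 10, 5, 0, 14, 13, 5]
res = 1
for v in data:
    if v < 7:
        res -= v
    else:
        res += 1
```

v=0: <7, res = 1-0 = 1
v=9: not <7, res = 1+1 = 2
v=10: not <7, res = 2+1 = 3
v=5: <7, res = 3-5 = -2
v=0: <7, res = (-2)-0 = -2
v=14: not <7, res = (-2)+1 = -1
v=13: not <7, res = (-1)+1 = 0
v=5: <7, res = 0-5 = -5

-5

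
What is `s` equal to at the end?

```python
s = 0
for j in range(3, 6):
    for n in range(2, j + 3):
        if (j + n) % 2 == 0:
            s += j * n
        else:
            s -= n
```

j=3,n=2: odd sum, s = 0-2 = -2
j=3,n=3: even sum, s = (-2)+9 = 7
j=3,n=4: odd sum, s = 7-4 = 3
j=3,n=5: even sum, s = 3+15 = 18
j=4,n=2: even sum, s = 18+8 = 26
j=4,n=3: odd sum, s = 26-3 = 23
j=4,n=4: even sum, s = 23+16 = 39
j=4,n=5: odd sum, s = 39-5 = 34
j=4,n=6: even sum, s = 34+24 = 58
j=5,n=2: odd sum, s = 58-2 = 56
j=5,n=3: even sum, s = 56+15 = 71
j=5,n=4: odd sum, s = 71-4 = 67
j=5,n=5: even sum, s = 67+25 = 92
j=5,n=6: odd sum, s = 92-6 = 86
j=5,n=7: even sum, s = 86+35 = 121

121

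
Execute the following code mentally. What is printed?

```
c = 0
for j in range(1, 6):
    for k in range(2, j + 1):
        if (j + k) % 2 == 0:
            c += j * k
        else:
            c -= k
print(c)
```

j=2,k=2: even sum, c = 0+4 = 4
j=3,k=2: odd sum, c = 4-2 = 2
j=3,k=3: even sum, c = 2+9 = 11
j=4,k=2: even sum, c = 11+8 = 19
j=4,k=3: odd sum, c = 19-3 = 16
j=4,k=4: even sum, c = 16+16 = 32
j=5,k=2: odd sum, c = 32-2 = 30
j=5,k=3: even sum, c = 30+15 = 45
j=5,k=4: odd sum, c = 45-4 = 41
j=5,k=5: even sum, c = 41+25 = 66

66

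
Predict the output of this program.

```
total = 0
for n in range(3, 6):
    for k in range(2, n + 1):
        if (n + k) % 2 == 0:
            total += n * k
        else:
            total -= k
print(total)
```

62

n=3,k=2: odd sum, total = 0-2 = -2
n=3,k=3: even sum, total = (-2)+9 = 7
n=4,k=2: even sum, total = 7+8 = 15
n=4,k=3: odd sum, total = 15-3 = 12
n=4,k=4: even sum, total = 12+16 = 28
n=5,k=2: odd sum, total = 28-2 = 26
n=5,k=3: even sum, total = 26+15 = 41
n=5,k=4: odd sum, total = 41-4 = 37
n=5,k=5: even sum, total = 37+25 = 62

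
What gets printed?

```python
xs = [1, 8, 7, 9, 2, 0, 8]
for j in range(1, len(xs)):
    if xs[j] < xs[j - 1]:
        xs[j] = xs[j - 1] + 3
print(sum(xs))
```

j=1: 8>=1, unchanged → [1, 8, 7, 9, 2, 0, 8]
j=2: 7<8, xs[2] = 8+3 = 11 → [1, 8, 11, 9, 2, 0, 8]
j=3: 9<11, xs[3] = 11+3 = 14 → [1, 8, 11, 14, 2, 0, 8]
j=4: 2<14, xs[4] = 14+3 = 17 → [1, 8, 11, 14, 17, 0, 8]
j=5: 0<17, xs[5] = 17+3 = 20 → [1, 8, 11, 14, 17, 20, 8]
j=6: 8<20, xs[6] = 20+3 = 23 → [1, 8, 11, 14, 17, 20, 23]
sum = 94

94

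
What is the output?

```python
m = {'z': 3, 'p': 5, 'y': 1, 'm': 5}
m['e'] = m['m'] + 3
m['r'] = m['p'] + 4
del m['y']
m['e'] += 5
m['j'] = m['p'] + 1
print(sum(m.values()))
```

m['e'] = m['m']+3 = 8 → {'z': 3, 'p': 5, 'y': 1, 'm': 5, 'e': 8}
m['r'] = m['p']+4 = 9 → {'z': 3, 'p': 5, 'y': 1, 'm': 5, 'e': 8, 'r': 9}
del 'y' → {'z': 3, 'p': 5, 'm': 5, 'e': 8, 'r': 9}
m['e'] = 8+5 = 13 → {'z': 3, 'p': 5, 'm': 5, 'e': 13, 'r': 9}
m['j'] = m['p']+1 = 6 → {'z': 3, 'p': 5, 'm': 5, 'e': 13, 'r': 9, 'j': 6}
sum of values = 41

41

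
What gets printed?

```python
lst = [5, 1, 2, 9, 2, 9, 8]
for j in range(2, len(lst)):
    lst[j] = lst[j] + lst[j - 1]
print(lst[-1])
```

31

j=2: lst[2] = 2+1 = 3 → [5, 1, 3, 9, 2, 9, 8]
j=3: lst[3] = 9+3 = 12 → [5, 1, 3, 12, 2, 9, 8]
j=4: lst[4] = 2+12 = 14 → [5, 1, 3, 12, 14, 9, 8]
j=5: lst[5] = 9+14 = 23 → [5, 1, 3, 12, 14, 23, 8]
j=6: lst[6] = 8+23 = 31 → [5, 1, 3, 12, 14, 23, 31]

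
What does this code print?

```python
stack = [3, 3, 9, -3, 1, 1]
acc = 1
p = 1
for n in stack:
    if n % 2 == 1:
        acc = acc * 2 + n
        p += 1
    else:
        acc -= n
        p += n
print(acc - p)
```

264

n=3: odd, acc = 1*2+3 = 5; p=2
n=3: odd, acc = 5*2+3 = 13; p=3
n=9: odd, acc = 13*2+9 = 35; p=4
n=-3: odd, acc = 35*2+(-3) = 67; p=5
n=1: odd, acc = 67*2+1 = 135; p=6
n=1: odd, acc = 135*2+1 = 271; p=7
acc-p = 271-7 = 264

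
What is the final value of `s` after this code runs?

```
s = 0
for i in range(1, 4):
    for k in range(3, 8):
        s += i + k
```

i=1,k=3: s = 0+4 = 4
i=1,k=4: s = 4+5 = 9
i=1,k=5: s = 9+6 = 15
i=1,k=6: s = 15+7 = 22
i=1,k=7: s = 22+8 = 30
i=2,k=3: s = 30+5 = 35
i=2,k=4: s = 35+6 = 41
i=2,k=5: s = 41+7 = 48
i=2,k=6: s = 48+8 = 56
i=2,k=7: s = 56+9 = 65
i=3,k=3: s = 65+6 = 71
i=3,k=4: s = 71+7 = 78
i=3,k=5: s = 78+8 = 86
i=3,k=6: s = 86+9 = 95
i=3,k=7: s = 95+10 = 105

105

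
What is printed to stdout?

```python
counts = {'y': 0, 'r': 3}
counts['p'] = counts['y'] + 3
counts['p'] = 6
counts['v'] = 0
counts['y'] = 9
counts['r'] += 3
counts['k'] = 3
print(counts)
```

{'y': 9, 'r': 6, 'p': 6, 'v': 0, 'k': 3}

counts['p'] = counts['y']+3 = 3 → {'y': 0, 'r': 3, 'p': 3}
counts['p'] = 6 → {'y': 0, 'r': 3, 'p': 6}
counts['v'] = 0 → {'y': 0, 'r': 3, 'p': 6, 'v': 0}
counts['y'] = 9 → {'y': 9, 'r': 3, 'p': 6, 'v': 0}
counts['r'] = 3+3 = 6 → {'y': 9, 'r': 6, 'p': 6, 'v': 0}
counts['k'] = 3 → {'y': 9, 'r': 6, 'p': 6, 'v': 0, 'k': 3}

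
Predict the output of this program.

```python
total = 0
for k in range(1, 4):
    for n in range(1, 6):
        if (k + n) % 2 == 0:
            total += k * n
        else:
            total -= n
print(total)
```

27

k=1,n=1: even sum, total = 0+1 = 1
k=1,n=2: odd sum, total = 1-2 = -1
k=1,n=3: even sum, total = (-1)+3 = 2
k=1,n=4: odd sum, total = 2-4 = -2
k=1,n=5: even sum, total = (-2)+5 = 3
k=2,n=1: odd sum, total = 3-1 = 2
k=2,n=2: even sum, total = 2+4 = 6
k=2,n=3: odd sum, total = 6-3 = 3
k=2,n=4: even sum, total = 3+8 = 11
k=2,n=5: odd sum, total = 11-5 = 6
k=3,n=1: even sum, total = 6+3 = 9
k=3,n=2: odd sum, total = 9-2 = 7
k=3,n=3: even sum, total = 7+9 = 16
k=3,n=4: odd sum, total = 16-4 = 12
k=3,n=5: even sum, total = 12+15 = 27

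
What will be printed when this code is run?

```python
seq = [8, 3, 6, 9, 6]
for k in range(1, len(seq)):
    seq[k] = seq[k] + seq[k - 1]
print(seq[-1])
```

k=1: seq[1] = 3+8 = 11 → [8, 11, 6, 9, 6]
k=2: seq[2] = 6+11 = 17 → [8, 11, 17, 9, 6]
k=3: seq[3] = 9+17 = 26 → [8, 11, 17, 26, 6]
k=4: seq[4] = 6+26 = 32 → [8, 11, 17, 26, 32]

32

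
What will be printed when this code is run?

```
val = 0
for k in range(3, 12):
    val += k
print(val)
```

k=3: val = 0+3 = 3
k=4: val = 3+4 = 7
k=5: val = 7+5 = 12
k=6: val = 12+6 = 18
k=7: val = 18+7 = 25
k=8: val = 25+8 = 33
k=9: val = 33+9 = 42
k=10: val = 42+10 = 52
k=11: val = 52+11 = 63

63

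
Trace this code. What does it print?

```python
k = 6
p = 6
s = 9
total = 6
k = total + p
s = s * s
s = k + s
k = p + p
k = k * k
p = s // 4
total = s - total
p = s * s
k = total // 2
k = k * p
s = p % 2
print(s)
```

1

k = 6+6 = 12
s = 9*9 = 81
s = 12+81 = 93
k = 6+6 = 12
k = 12*12 = 144
p = 93//4 = 23
total = 93-6 = 87
p = 93*93 = 8649
k = 87//2 = 43
k = 43*8649 = 371907
s = 8649%2 = 1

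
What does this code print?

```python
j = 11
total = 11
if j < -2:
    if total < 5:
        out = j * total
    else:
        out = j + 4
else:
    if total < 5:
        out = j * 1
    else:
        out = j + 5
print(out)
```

j=11, total=11
j < -2 is False; total < 5 is False
→ out = j + 5 = 16

16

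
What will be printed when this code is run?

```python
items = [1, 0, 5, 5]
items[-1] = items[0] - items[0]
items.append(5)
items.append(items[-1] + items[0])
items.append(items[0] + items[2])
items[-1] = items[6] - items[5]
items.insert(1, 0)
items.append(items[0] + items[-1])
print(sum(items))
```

items[-1] = items[0]-items[0] = 1-1 = 0 → [1, 0, 5, 0]
append 5 → [1, 0, 5, 0, 5]
append items[-1]+items[0] = 5+1 = 6 → [1, 0, 5, 0, 5, 6]
append items[0]+items[2] = 1+5 = 6 → [1, 0, 5, 0, 5, 6, 6]
items[-1] = items[6]-items[5] = 6-6 = 0 → [1, 0, 5, 0, 5, 6, 0]
insert 0 at 1 → [1, 0, 0, 5, 0, 5, 6, 0]
append items[0]+items[-1] = 1+0 = 1 → [1, 0, 0, 5, 0, 5, 6, 0, 1]
sum = 18

18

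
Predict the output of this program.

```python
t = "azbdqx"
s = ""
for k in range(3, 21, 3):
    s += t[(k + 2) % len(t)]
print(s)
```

xbxbxb

k=3: add t[5]='x' → 'x'
k=6: add t[2]='b' → 'xb'
k=9: add t[5]='x' → 'xbx'
k=12: add t[2]='b' → 'xbxb'
k=15: add t[5]='x' → 'xbxbx'
k=18: add t[2]='b' → 'xbxbxb'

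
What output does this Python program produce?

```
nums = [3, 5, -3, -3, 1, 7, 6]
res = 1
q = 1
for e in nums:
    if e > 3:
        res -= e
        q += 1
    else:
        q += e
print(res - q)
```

-19

e=3: not >3; q=4
e=5: >3, res = 1-5 = -4; q=5
e=-3: not >3; q=2
e=-3: not >3; q=-1
e=1: not >3; q=0
e=7: >3, res = (-4)-7 = -11; q=1
e=6: >3, res = (-11)-6 = -17; q=2
res-q = (-17)-2 = -19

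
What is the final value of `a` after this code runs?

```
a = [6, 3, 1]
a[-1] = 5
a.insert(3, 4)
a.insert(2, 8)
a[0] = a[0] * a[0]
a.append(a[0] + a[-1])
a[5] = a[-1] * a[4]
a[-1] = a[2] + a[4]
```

a[-1] = 5 → [6, 3, 5]
insert 4 at 3 → [6, 3, 5, 4]
insert 8 at 2 → [6, 3, 8, 5, 4]
a[0] = a[0]*a[0] = 6*6 = 36 → [36, 3, 8, 5, 4]
append a[0]+a[-1] = 36+4 = 40 → [36, 3, 8, 5, 4, 40]
a[5] = a[-1]*a[4] = 40*4 = 160 → [36, 3, 8, 5, 4, 160]
a[-1] = a[2]+a[4] = 8+4 = 12 → [36, 3, 8, 5, 4, 12]

[36, 3, 8, 5, 4, 12]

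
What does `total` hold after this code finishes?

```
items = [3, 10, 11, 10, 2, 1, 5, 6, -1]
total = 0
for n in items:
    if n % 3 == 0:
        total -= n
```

-9

n=3: %3==0, total = 0-3 = -3
n=10: not %3==0
n=11: not %3==0
n=10: not %3==0
n=2: not %3==0
n=1: not %3==0
n=5: not %3==0
n=6: %3==0, total = (-3)-6 = -9
n=-1: not %3==0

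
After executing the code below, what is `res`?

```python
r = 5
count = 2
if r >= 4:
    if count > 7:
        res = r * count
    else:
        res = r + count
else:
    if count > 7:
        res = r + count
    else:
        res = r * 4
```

r=5, count=2
r >= 4 is True; count > 7 is False
→ res = r + count = 7

7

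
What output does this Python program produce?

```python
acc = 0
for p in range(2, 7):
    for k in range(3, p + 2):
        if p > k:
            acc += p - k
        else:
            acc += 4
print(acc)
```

46

p=2,k=3: not 2>3, acc = 0+4 = 4
p=3,k=3: not 3>3, acc = 4+4 = 8
p=3,k=4: not 3>4, acc = 8+4 = 12
p=4,k=3: 4>3, acc = 12+1 = 13
p=4,k=4: not 4>4, acc = 13+4 = 17
p=4,k=5: not 4>5, acc = 17+4 = 21
p=5,k=3: 5>3, acc = 21+2 = 23
p=5,k=4: 5>4, acc = 23+1 = 24
p=5,k=5: not 5>5, acc = 24+4 = 28
p=5,k=6: not 5>6, acc = 28+4 = 32
p=6,k=3: 6>3, acc = 32+3 = 35
p=6,k=4: 6>4, acc = 35+2 = 37
p=6,k=5: 6>5, acc = 37+1 = 38
p=6,k=6: not 6>6, acc = 38+4 = 42
p=6,k=7: not 6>7, acc = 42+4 = 46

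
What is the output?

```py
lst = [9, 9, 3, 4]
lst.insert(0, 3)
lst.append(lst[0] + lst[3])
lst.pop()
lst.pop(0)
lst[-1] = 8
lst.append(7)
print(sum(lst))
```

36

insert 3 at 0 → [3, 9, 9, 3, 4]
append lst[0]+lst[3] = 3+3 = 6 → [3, 9, 9, 3, 4, 6]
pop() removes 6 → [3, 9, 9, 3, 4]
pop(0) removes 3 → [9, 9, 3, 4]
lst[-1] = 8 → [9, 9, 3, 8]
append 7 → [9, 9, 3, 8, 7]
sum = 36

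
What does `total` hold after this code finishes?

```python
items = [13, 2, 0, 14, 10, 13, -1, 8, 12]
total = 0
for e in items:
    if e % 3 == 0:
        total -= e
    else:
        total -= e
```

-71

e=13: not %3==0, total = 0-13 = -13
e=2: not %3==0, total = (-13)-2 = -15
e=0: %3==0, total = (-15)-0 = -15
e=14: not %3==0, total = (-15)-14 = -29
e=10: not %3==0, total = (-29)-10 = -39
e=13: not %3==0, total = (-39)-13 = -52
e=-1: not %3==0, total = (-52)-(-1) = -51
e=8: not %3==0, total = (-51)-8 = -59
e=12: %3==0, total = (-59)-12 = -71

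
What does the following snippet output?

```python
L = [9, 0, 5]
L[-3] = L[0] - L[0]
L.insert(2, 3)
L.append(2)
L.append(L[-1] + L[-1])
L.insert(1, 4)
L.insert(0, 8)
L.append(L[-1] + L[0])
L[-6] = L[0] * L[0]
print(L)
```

L[-3] = L[0]-L[0] = 9-9 = 0 → [0, 0, 5]
insert 3 at 2 → [0, 0, 3, 5]
append 2 → [0, 0, 3, 5, 2]
append L[-1]+L[-1] = 2+2 = 4 → [0, 0, 3, 5, 2, 4]
insert 4 at 1 → [0, 4, 0, 3, 5, 2, 4]
insert 8 at 0 → [8, 0, 4, 0, 3, 5, 2, 4]
append L[-1]+L[0] = 4+8 = 12 → [8, 0, 4, 0, 3, 5, 2, 4, 12]
L[-6] = L[0]*L[0] = 8*8 = 64 → [8, 0, 4, 64, 3, 5, 2, 4, 12]

[8, 0, 4, 64, 3, 5, 2, 4, 12]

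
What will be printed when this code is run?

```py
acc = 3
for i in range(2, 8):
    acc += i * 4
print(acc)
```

i=2: acc = 3+2*4 = 11
i=3: acc = 11+3*4 = 23
i=4: acc = 23+4*4 = 39
i=5: acc = 39+5*4 = 59
i=6: acc = 59+6*4 = 83
i=7: acc = 83+7*4 = 111

111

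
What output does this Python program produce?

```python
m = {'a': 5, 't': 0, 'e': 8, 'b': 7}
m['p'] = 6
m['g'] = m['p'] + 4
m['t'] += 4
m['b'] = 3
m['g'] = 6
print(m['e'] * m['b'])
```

24

m['p'] = 6 → {'a': 5, 't': 0, 'e': 8, 'b': 7, 'p': 6}
m['g'] = m['p']+4 = 10 → {'a': 5, 't': 0, 'e': 8, 'b': 7, 'p': 6, 'g': 10}
m['t'] = 0+4 = 4 → {'a': 5, 't': 4, 'e': 8, 'b': 7, 'p': 6, 'g': 10}
m['b'] = 3 → {'a': 5, 't': 4, 'e': 8, 'b': 3, 'p': 6, 'g': 10}
m['g'] = 6 → {'a': 5, 't': 4, 'e': 8, 'b': 3, 'p': 6, 'g': 6}
m['e']*m['b'] = 8*3 = 24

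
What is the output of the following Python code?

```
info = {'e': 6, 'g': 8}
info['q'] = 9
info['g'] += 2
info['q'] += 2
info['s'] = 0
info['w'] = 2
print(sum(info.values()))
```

info['q'] = 9 → {'e': 6, 'g': 8, 'q': 9}
info['g'] = 8+2 = 10 → {'e': 6, 'g': 10, 'q': 9}
info['q'] = 9+2 = 11 → {'e': 6, 'g': 10, 'q': 11}
info['s'] = 0 → {'e': 6, 'g': 10, 'q': 11, 's': 0}
info['w'] = 2 → {'e': 6, 'g': 10, 'q': 11, 's': 0, 'w': 2}
sum of values = 29

29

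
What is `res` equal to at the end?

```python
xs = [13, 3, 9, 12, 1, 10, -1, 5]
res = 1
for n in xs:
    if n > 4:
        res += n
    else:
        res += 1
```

53

n=13: >4, res = 1+13 = 14
n=3: not >4, res = 14+1 = 15
n=9: >4, res = 15+9 = 24
n=12: >4, res = 24+12 = 36
n=1: not >4, res = 36+1 = 37
n=10: >4, res = 37+10 = 47
n=-1: not >4, res = 47+1 = 48
n=5: >4, res = 48+5 = 53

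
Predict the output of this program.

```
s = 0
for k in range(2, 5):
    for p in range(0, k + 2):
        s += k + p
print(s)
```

k=2,p=0: s = 0+2 = 2
k=2,p=1: s = 2+3 = 5
k=2,p=2: s = 5+4 = 9
k=2,p=3: s = 9+5 = 14
k=3,p=0: s = 14+3 = 17
k=3,p=1: s = 17+4 = 21
k=3,p=2: s = 21+5 = 26
k=3,p=3: s = 26+6 = 32
k=3,p=4: s = 32+7 = 39
k=4,p=0: s = 39+4 = 43
k=4,p=1: s = 43+5 = 48
k=4,p=2: s = 48+6 = 54
k=4,p=3: s = 54+7 = 61
k=4,p=4: s = 61+8 = 69
k=4,p=5: s = 69+9 = 78

78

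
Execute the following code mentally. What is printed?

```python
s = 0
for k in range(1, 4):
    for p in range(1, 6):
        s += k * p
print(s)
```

90

k=1,p=1: s = 0+1 = 1
k=1,p=2: s = 1+2 = 3
k=1,p=3: s = 3+3 = 6
k=1,p=4: s = 6+4 = 10
k=1,p=5: s = 10+5 = 15
k=2,p=1: s = 15+2 = 17
k=2,p=2: s = 17+4 = 21
k=2,p=3: s = 21+6 = 27
k=2,p=4: s = 27+8 = 35
k=2,p=5: s = 35+10 = 45
k=3,p=1: s = 45+3 = 48
k=3,p=2: s = 48+6 = 54
k=3,p=3: s = 54+9 = 63
k=3,p=4: s = 63+12 = 75
k=3,p=5: s = 75+15 = 90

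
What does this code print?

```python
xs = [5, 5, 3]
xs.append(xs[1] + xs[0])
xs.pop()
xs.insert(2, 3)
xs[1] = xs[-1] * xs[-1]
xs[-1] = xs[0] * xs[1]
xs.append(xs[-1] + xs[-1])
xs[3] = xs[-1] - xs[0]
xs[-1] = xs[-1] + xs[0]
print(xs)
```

append xs[1]+xs[0] = 5+5 = 10 → [5, 5, 3, 10]
pop() removes 10 → [5, 5, 3]
insert 3 at 2 → [5, 5, 3, 3]
xs[1] = xs[-1]*xs[-1] = 3*3 = 9 → [5, 9, 3, 3]
xs[-1] = xs[0]*xs[1] = 5*9 = 45 → [5, 9, 3, 45]
append xs[-1]+xs[-1] = 45+45 = 90 → [5, 9, 3, 45, 90]
xs[3] = xs[-1]-xs[0] = 90-5 = 85 → [5, 9, 3, 85, 90]
xs[-1] = xs[-1]+xs[0] = 90+5 = 95 → [5, 9, 3, 85, 95]

[5, 9, 3, 85, 95]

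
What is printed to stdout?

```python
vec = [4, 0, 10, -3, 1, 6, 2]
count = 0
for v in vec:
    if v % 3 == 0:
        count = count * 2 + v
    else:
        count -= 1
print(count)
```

-15

v=4: not %3==0, count = 0-1 = -1
v=0: %3==0, count = (-1)*2+0 = -2
v=10: not %3==0, count = (-2)-1 = -3
v=-3: %3==0, count = (-3)*2+(-3) = -9
v=1: not %3==0, count = (-9)-1 = -10
v=6: %3==0, count = (-10)*2+6 = -14
v=2: not %3==0, count = (-14)-1 = -15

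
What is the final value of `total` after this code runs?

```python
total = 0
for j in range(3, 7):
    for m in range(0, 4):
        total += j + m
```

96

j=3,m=0: total = 0+3 = 3
j=3,m=1: total = 3+4 = 7
j=3,m=2: total = 7+5 = 12
j=3,m=3: total = 12+6 = 18
j=4,m=0: total = 18+4 = 22
j=4,m=1: total = 22+5 = 27
j=4,m=2: total = 27+6 = 33
j=4,m=3: total = 33+7 = 40
j=5,m=0: total = 40+5 = 45
j=5,m=1: total = 45+6 = 51
j=5,m=2: total = 51+7 = 58
j=5,m=3: total = 58+8 = 66
j=6,m=0: total = 66+6 = 72
j=6,m=1: total = 72+7 = 79
j=6,m=2: total = 79+8 = 87
j=6,m=3: total = 87+9 = 96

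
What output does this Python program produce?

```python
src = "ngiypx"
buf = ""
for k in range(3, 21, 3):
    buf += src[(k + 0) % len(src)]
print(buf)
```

k=3: add src[3]='y' → 'y'
k=6: add src[0]='n' → 'yn'
k=9: add src[3]='y' → 'yny'
k=12: add src[0]='n' → 'ynyn'
k=15: add src[3]='y' → 'ynyny'
k=18: add src[0]='n' → 'ynynyn'

ynynyn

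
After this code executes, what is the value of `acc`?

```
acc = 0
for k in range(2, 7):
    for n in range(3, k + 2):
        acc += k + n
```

135

k=2,n=3: acc = 0+5 = 5
k=3,n=3: acc = 5+6 = 11
k=3,n=4: acc = 11+7 = 18
k=4,n=3: acc = 18+7 = 25
k=4,n=4: acc = 25+8 = 33
k=4,n=5: acc = 33+9 = 42
k=5,n=3: acc = 42+8 = 50
k=5,n=4: acc = 50+9 = 59
k=5,n=5: acc = 59+10 = 69
k=5,n=6: acc = 69+11 = 80
k=6,n=3: acc = 80+9 = 89
k=6,n=4: acc = 89+10 = 99
k=6,n=5: acc = 99+11 = 110
k=6,n=6: acc = 110+12 = 122
k=6,n=7: acc = 122+13 = 135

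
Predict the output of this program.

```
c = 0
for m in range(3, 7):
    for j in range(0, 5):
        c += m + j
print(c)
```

m=3,j=0: c = 0+3 = 3
m=3,j=1: c = 3+4 = 7
m=3,j=2: c = 7+5 = 12
m=3,j=3: c = 12+6 = 18
m=3,j=4: c = 18+7 = 25
m=4,j=0: c = 25+4 = 29
m=4,j=1: c = 29+5 = 34
m=4,j=2: c = 34+6 = 40
m=4,j=3: c = 40+7 = 47
m=4,j=4: c = 47+8 = 55
m=5,j=0: c = 55+5 = 60
m=5,j=1: c = 60+6 = 66
m=5,j=2: c = 66+7 = 73
m=5,j=3: c = 73+8 = 81
m=5,j=4: c = 81+9 = 90
m=6,j=0: c = 90+6 = 96
m=6,j=1: c = 96+7 = 103
m=6,j=2: c = 103+8 = 111
m=6,j=3: c = 111+9 = 120
m=6,j=4: c = 120+10 = 130

130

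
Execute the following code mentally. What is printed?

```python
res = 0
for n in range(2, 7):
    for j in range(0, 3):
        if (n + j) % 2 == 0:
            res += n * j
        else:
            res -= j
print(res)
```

n=2,j=0: even sum, res = 0+0 = 0
n=2,j=1: odd sum, res = 0-1 = -1
n=2,j=2: even sum, res = (-1)+4 = 3
n=3,j=0: odd sum, res = 3-0 = 3
n=3,j=1: even sum, res = 3+3 = 6
n=3,j=2: odd sum, res = 6-2 = 4
n=4,j=0: even sum, res = 4+0 = 4
n=4,j=1: odd sum, res = 4-1 = 3
n=4,j=2: even sum, res = 3+8 = 11
n=5,j=0: odd sum, res = 11-0 = 11
n=5,j=1: even sum, res = 11+5 = 16
n=5,j=2: odd sum, res = 16-2 = 14
n=6,j=0: even sum, res = 14+0 = 14
n=6,j=1: odd sum, res = 14-1 = 13
n=6,j=2: even sum, res = 13+12 = 25

25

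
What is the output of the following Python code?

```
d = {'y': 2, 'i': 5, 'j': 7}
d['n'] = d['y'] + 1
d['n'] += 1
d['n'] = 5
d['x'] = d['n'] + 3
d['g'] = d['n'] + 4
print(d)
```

d['n'] = d['y']+1 = 3 → {'y': 2, 'i': 5, 'j': 7, 'n': 3}
d['n'] = 3+1 = 4 → {'y': 2, 'i': 5, 'j': 7, 'n': 4}
d['n'] = 5 → {'y': 2, 'i': 5, 'j': 7, 'n': 5}
d['x'] = d['n']+3 = 8 → {'y': 2, 'i': 5, 'j': 7, 'n': 5, 'x': 8}
d['g'] = d['n']+4 = 9 → {'y': 2, 'i': 5, 'j': 7, 'n': 5, 'x': 8, 'g': 9}

{'y': 2, 'i': 5, 'j': 7, 'n': 5, 'x': 8, 'g': 9}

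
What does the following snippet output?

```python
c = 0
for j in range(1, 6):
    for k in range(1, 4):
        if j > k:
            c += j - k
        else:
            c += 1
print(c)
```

j=1,k=1: not 1>1, c = 0+1 = 1
j=1,k=2: not 1>2, c = 1+1 = 2
j=1,k=3: not 1>3, c = 2+1 = 3
j=2,k=1: 2>1, c = 3+1 = 4
j=2,k=2: not 2>2, c = 4+1 = 5
j=2,k=3: not 2>3, c = 5+1 = 6
j=3,k=1: 3>1, c = 6+2 = 8
j=3,k=2: 3>2, c = 8+1 = 9
j=3,k=3: not 3>3, c = 9+1 = 10
j=4,k=1: 4>1, c = 10+3 = 13
j=4,k=2: 4>2, c = 13+2 = 15
j=4,k=3: 4>3, c = 15+1 = 16
j=5,k=1: 5>1, c = 16+4 = 20
j=5,k=2: 5>2, c = 20+3 = 23
j=5,k=3: 5>3, c = 23+2 = 25

25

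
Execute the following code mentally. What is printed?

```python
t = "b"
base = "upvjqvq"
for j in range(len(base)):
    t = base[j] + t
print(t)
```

qvqjvpub

j=0: prepend 'u' → 'ub'
j=1: prepend 'p' → 'pub'
j=2: prepend 'v' → 'vpub'
j=3: prepend 'j' → 'jvpub'
j=4: prepend 'q' → 'qjvpub'
j=5: prepend 'v' → 'vqjvpub'
j=6: prepend 'q' → 'qvqjvpub'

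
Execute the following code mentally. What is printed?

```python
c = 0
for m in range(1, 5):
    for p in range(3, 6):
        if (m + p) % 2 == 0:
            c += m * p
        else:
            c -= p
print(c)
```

m=1,p=3: even sum, c = 0+3 = 3
m=1,p=4: odd sum, c = 3-4 = -1
m=1,p=5: even sum, c = (-1)+5 = 4
m=2,p=3: odd sum, c = 4-3 = 1
m=2,p=4: even sum, c = 1+8 = 9
m=2,p=5: odd sum, c = 9-5 = 4
m=3,p=3: even sum, c = 4+9 = 13
m=3,p=4: odd sum, c = 13-4 = 9
m=3,p=5: even sum, c = 9+15 = 24
m=4,p=3: odd sum, c = 24-3 = 21
m=4,p=4: even sum, c = 21+16 = 37
m=4,p=5: odd sum, c = 37-5 = 32

32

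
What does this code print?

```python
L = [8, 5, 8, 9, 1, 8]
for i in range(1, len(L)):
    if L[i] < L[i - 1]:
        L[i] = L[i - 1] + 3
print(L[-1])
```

i=1: 5<8, L[1] = 8+3 = 11 → [8, 11, 8, 9, 1, 8]
i=2: 8<11, L[2] = 11+3 = 14 → [8, 11, 14, 9, 1, 8]
i=3: 9<14, L[3] = 14+3 = 17 → [8, 11, 14, 17, 1, 8]
i=4: 1<17, L[4] = 17+3 = 20 → [8, 11, 14, 17, 20, 8]
i=5: 8<20, L[5] = 20+3 = 23 → [8, 11, 14, 17, 20, 23]

23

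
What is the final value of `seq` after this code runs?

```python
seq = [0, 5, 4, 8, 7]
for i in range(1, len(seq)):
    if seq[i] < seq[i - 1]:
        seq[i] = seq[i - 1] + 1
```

[0, 5, 6, 8, 9]

i=1: 5>=0, unchanged → [0, 5, 4, 8, 7]
i=2: 4<5, seq[2] = 5+1 = 6 → [0, 5, 6, 8, 7]
i=3: 8>=6, unchanged → [0, 5, 6, 8, 7]
i=4: 7<8, seq[4] = 8+1 = 9 → [0, 5, 6, 8, 9]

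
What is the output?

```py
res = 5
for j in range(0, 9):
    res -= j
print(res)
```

-31

j=0: res = 5-0 = 5
j=1: res = 5-1 = 4
j=2: res = 4-2 = 2
j=3: res = 2-3 = -1
j=4: res = (-1)-4 = -5
j=5: res = (-5)-5 = -10
j=6: res = (-10)-6 = -16
j=7: res = (-16)-7 = -23
j=8: res = (-23)-8 = -31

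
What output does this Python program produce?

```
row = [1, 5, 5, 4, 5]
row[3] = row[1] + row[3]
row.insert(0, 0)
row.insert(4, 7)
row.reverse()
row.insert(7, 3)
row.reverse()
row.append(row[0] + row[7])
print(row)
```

[3, 0, 1, 5, 5, 7, 9, 5, 8]

row[3] = row[1]+row[3] = 5+4 = 9 → [1, 5, 5, 9, 5]
insert 0 at 0 → [0, 1, 5, 5, 9, 5]
insert 7 at 4 → [0, 1, 5, 5, 7, 9, 5]
reverse → [5, 9, 7, 5, 5, 1, 0]
insert 3 at 7 → [5, 9, 7, 5, 5, 1, 0, 3]
reverse → [3, 0, 1, 5, 5, 7, 9, 5]
append row[0]+row[7] = 3+5 = 8 → [3, 0, 1, 5, 5, 7, 9, 5, 8]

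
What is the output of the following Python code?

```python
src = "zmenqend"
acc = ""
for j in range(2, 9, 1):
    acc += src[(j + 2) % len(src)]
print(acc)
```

qendzme

j=2: add src[4]='q' → 'q'
j=3: add src[5]='e' → 'qe'
j=4: add src[6]='n' → 'qen'
j=5: add src[7]='d' → 'qend'
j=6: add src[0]='z' → 'qendz'
j=7: add src[1]='m' → 'qendzm'
j=8: add src[2]='e' → 'qendzme'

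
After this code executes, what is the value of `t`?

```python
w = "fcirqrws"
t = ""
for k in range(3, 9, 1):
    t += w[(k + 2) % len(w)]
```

'rwsfci'

k=3: add w[5]='r' → 'r'
k=4: add w[6]='w' → 'rw'
k=5: add w[7]='s' → 'rws'
k=6: add w[0]='f' → 'rwsf'
k=7: add w[1]='c' → 'rwsfc'
k=8: add w[2]='i' → 'rwsfci'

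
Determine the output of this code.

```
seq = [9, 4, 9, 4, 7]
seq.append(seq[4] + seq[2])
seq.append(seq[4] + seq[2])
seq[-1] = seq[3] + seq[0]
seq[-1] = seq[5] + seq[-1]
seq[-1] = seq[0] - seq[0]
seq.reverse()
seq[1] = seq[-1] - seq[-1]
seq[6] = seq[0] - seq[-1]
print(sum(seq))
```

15

append seq[4]+seq[2] = 7+9 = 16 → [9, 4, 9, 4, 7, 16]
append seq[4]+seq[2] = 7+9 = 16 → [9, 4, 9, 4, 7, 16, 16]
seq[-1] = seq[3]+seq[0] = 4+9 = 13 → [9, 4, 9, 4, 7, 16, 13]
seq[-1] = seq[5]+seq[-1] = 16+13 = 29 → [9, 4, 9, 4, 7, 16, 29]
seq[-1] = seq[0]-seq[0] = 9-9 = 0 → [9, 4, 9, 4, 7, 16, 0]
reverse → [0, 16, 7, 4, 9, 4, 9]
seq[1] = seq[-1]-seq[-1] = 9-9 = 0 → [0, 0, 7, 4, 9, 4, 9]
seq[6] = seq[0]-seq[-1] = 0-9 = -9 → [0, 0, 7, 4, 9, 4, -9]
sum = 15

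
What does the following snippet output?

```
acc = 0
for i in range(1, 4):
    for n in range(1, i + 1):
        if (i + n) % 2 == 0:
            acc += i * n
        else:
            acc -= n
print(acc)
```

i=1,n=1: even sum, acc = 0+1 = 1
i=2,n=1: odd sum, acc = 1-1 = 0
i=2,n=2: even sum, acc = 0+4 = 4
i=3,n=1: even sum, acc = 4+3 = 7
i=3,n=2: odd sum, acc = 7-2 = 5
i=3,n=3: even sum, acc = 5+9 = 14

14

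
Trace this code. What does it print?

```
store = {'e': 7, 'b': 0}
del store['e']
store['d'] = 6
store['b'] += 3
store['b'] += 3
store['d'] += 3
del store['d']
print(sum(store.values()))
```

del 'e' → {'b': 0}
store['d'] = 6 → {'b': 0, 'd': 6}
store['b'] = 0+3 = 3 → {'b': 3, 'd': 6}
store['b'] = 3+3 = 6 → {'b': 6, 'd': 6}
store['d'] = 6+3 = 9 → {'b': 6, 'd': 9}
del 'd' → {'b': 6}
sum of values = 6

6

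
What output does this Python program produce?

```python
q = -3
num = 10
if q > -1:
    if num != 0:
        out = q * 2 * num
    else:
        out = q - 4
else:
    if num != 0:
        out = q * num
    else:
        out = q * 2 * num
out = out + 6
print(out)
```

q=-3, num=10
q > -1 is False; num != 0 is True
→ out = q * num = -30
out = (-30)+6 = -24

-24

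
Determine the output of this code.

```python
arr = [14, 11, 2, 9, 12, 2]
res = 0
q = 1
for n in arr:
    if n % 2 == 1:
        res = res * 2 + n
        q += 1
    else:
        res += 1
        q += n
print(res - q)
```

n=14: not odd, res = 0+1 = 1; q=15
n=11: odd, res = 1*2+11 = 13; q=16
n=2: not odd, res = 13+1 = 14; q=18
n=9: odd, res = 14*2+9 = 37; q=19
n=12: not odd, res = 37+1 = 38; q=31
n=2: not odd, res = 38+1 = 39; q=33
res-q = 39-33 = 6

6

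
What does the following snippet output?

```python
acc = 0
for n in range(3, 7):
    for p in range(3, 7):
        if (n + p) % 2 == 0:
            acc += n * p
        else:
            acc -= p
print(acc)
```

n=3,p=3: even sum, acc = 0+9 = 9
n=3,p=4: odd sum, acc = 9-4 = 5
n=3,p=5: even sum, acc = 5+15 = 20
n=3,p=6: odd sum, acc = 20-6 = 14
n=4,p=3: odd sum, acc = 14-3 = 11
n=4,p=4: even sum, acc = 11+16 = 27
n=4,p=5: odd sum, acc = 27-5 = 22
n=4,p=6: even sum, acc = 22+24 = 46
n=5,p=3: even sum, acc = 46+15 = 61
n=5,p=4: odd sum, acc = 61-4 = 57
n=5,p=5: even sum, acc = 57+25 = 82
n=5,p=6: odd sum, acc = 82-6 = 76
n=6,p=3: odd sum, acc = 76-3 = 73
n=6,p=4: even sum, acc = 73+24 = 97
n=6,p=5: odd sum, acc = 97-5 = 92
n=6,p=6: even sum, acc = 92+36 = 128

128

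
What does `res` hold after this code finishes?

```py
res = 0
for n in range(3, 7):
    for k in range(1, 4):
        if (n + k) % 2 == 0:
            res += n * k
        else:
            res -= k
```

n=3,k=1: even sum, res = 0+3 = 3
n=3,k=2: odd sum, res = 3-2 = 1
n=3,k=3: even sum, res = 1+9 = 10
n=4,k=1: odd sum, res = 10-1 = 9
n=4,k=2: even sum, res = 9+8 = 17
n=4,k=3: odd sum, res = 17-3 = 14
n=5,k=1: even sum, res = 14+5 = 19
n=5,k=2: odd sum, res = 19-2 = 17
n=5,k=3: even sum, res = 17+15 = 32
n=6,k=1: odd sum, res = 32-1 = 31
n=6,k=2: even sum, res = 31+12 = 43
n=6,k=3: odd sum, res = 43-3 = 40

40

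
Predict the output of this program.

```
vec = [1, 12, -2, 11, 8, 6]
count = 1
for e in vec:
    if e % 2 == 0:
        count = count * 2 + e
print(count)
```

126

e=1: not even
e=12: even, count = 1*2+12 = 14
e=-2: even, count = 14*2+(-2) = 26
e=11: not even
e=8: even, count = 26*2+8 = 60
e=6: even, count = 60*2+6 = 126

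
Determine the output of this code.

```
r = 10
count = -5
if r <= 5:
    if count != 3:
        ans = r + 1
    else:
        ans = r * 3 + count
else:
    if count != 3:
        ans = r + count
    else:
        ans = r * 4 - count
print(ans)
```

r=10, count=-5
r <= 5 is False; count != 3 is True
→ ans = r + count = 5

5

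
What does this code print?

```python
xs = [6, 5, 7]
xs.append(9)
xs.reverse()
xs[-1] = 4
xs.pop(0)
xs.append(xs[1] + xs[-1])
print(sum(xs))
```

append 9 → [6, 5, 7, 9]
reverse → [9, 7, 5, 6]
xs[-1] = 4 → [9, 7, 5, 4]
pop(0) removes 9 → [7, 5, 4]
append xs[1]+xs[-1] = 5+4 = 9 → [7, 5, 4, 9]
sum = 25

25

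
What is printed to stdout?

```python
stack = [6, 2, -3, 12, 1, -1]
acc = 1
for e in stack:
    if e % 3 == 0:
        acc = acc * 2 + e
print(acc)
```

38

e=6: %3==0, acc = 1*2+6 = 8
e=2: not %3==0
e=-3: %3==0, acc = 8*2+(-3) = 13
e=12: %3==0, acc = 13*2+12 = 38
e=1: not %3==0
e=-1: not %3==0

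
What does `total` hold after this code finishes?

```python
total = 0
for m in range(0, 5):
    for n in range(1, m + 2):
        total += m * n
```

105

m=0,n=1: total = 0+0 = 0
m=1,n=1: total = 0+1 = 1
m=1,n=2: total = 1+2 = 3
m=2,n=1: total = 3+2 = 5
m=2,n=2: total = 5+4 = 9
m=2,n=3: total = 9+6 = 15
m=3,n=1: total = 15+3 = 18
m=3,n=2: total = 18+6 = 24
m=3,n=3: total = 24+9 = 33
m=3,n=4: total = 33+12 = 45
m=4,n=1: total = 45+4 = 49
m=4,n=2: total = 49+8 = 57
m=4,n=3: total = 57+12 = 69
m=4,n=4: total = 69+16 = 85
m=4,n=5: total = 85+20 = 105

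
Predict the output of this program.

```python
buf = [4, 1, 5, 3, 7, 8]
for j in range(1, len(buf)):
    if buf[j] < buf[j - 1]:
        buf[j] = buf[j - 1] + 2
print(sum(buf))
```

54

j=1: 1<4, buf[1] = 4+2 = 6 → [4, 6, 5, 3, 7, 8]
j=2: 5<6, buf[2] = 6+2 = 8 → [4, 6, 8, 3, 7, 8]
j=3: 3<8, buf[3] = 8+2 = 10 → [4, 6, 8, 10, 7, 8]
j=4: 7<10, buf[4] = 10+2 = 12 → [4, 6, 8, 10, 12, 8]
j=5: 8<12, buf[5] = 12+2 = 14 → [4, 6, 8, 10, 12, 14]
sum = 54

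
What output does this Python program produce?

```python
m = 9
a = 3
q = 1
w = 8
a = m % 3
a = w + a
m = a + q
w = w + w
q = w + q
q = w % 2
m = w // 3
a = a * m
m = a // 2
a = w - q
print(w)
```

16

a = 9%3 = 0
a = 8+0 = 8
m = 8+1 = 9
w = 8+8 = 16
q = 16+1 = 17
q = 16%2 = 0
m = 16//3 = 5
a = 8*5 = 40
m = 40//2 = 20
a = 16-0 = 16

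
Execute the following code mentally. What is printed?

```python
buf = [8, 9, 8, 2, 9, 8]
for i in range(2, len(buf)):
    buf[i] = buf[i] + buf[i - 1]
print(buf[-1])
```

36

i=2: buf[2] = 8+9 = 17 → [8, 9, 17, 2, 9, 8]
i=3: buf[3] = 2+17 = 19 → [8, 9, 17, 19, 9, 8]
i=4: buf[4] = 9+19 = 28 → [8, 9, 17, 19, 28, 8]
i=5: buf[5] = 8+28 = 36 → [8, 9, 17, 19, 28, 36]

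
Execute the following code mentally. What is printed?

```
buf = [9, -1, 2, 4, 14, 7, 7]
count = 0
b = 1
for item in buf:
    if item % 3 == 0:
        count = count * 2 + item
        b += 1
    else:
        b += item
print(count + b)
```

44

item=9: %3==0, count = 0*2+9 = 9; b=2
item=-1: not %3==0; b=1
item=2: not %3==0; b=3
item=4: not %3==0; b=7
item=14: not %3==0; b=21
item=7: not %3==0; b=28
item=7: not %3==0; b=35
count+b = 9+35 = 44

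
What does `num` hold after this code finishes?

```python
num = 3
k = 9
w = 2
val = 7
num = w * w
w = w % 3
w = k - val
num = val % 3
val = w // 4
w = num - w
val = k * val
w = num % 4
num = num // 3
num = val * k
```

0

num = 2*2 = 4
w = 2%3 = 2
w = 9-7 = 2
num = 7%3 = 1
val = 2//4 = 0
w = 1-2 = -1
val = 9*0 = 0
w = 1%4 = 1
num = 1//3 = 0
num = 0*9 = 0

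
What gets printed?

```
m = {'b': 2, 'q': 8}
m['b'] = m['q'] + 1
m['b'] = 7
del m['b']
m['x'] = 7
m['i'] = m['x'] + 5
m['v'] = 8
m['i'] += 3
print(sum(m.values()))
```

38

m['b'] = m['q']+1 = 9 → {'b': 9, 'q': 8}
m['b'] = 7 → {'b': 7, 'q': 8}
del 'b' → {'q': 8}
m['x'] = 7 → {'q': 8, 'x': 7}
m['i'] = m['x']+5 = 12 → {'q': 8, 'x': 7, 'i': 12}
m['v'] = 8 → {'q': 8, 'x': 7, 'i': 12, 'v': 8}
m['i'] = 12+3 = 15 → {'q': 8, 'x': 7, 'i': 15, 'v': 8}
sum of values = 38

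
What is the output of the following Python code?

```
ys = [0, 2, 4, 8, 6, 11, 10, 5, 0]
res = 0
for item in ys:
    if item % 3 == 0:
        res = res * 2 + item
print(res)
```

item=0: %3==0, res = 0*2+0 = 0
item=2: not %3==0
item=4: not %3==0
item=8: not %3==0
item=6: %3==0, res = 0*2+6 = 6
item=11: not %3==0
item=10: not %3==0
item=5: not %3==0
item=0: %3==0, res = 6*2+0 = 12

12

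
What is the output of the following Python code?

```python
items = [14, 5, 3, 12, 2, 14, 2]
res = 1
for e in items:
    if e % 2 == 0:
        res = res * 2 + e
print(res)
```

e=14: even, res = 1*2+14 = 16
e=5: not even
e=3: not even
e=12: even, res = 16*2+12 = 44
e=2: even, res = 44*2+2 = 90
e=14: even, res = 90*2+14 = 194
e=2: even, res = 194*2+2 = 390

390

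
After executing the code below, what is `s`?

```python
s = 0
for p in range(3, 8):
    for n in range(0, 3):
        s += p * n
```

p=3,n=0: s = 0+0 = 0
p=3,n=1: s = 0+3 = 3
p=3,n=2: s = 3+6 = 9
p=4,n=0: s = 9+0 = 9
p=4,n=1: s = 9+4 = 13
p=4,n=2: s = 13+8 = 21
p=5,n=0: s = 21+0 = 21
p=5,n=1: s = 21+5 = 26
p=5,n=2: s = 26+10 = 36
p=6,n=0: s = 36+0 = 36
p=6,n=1: s = 36+6 = 42
p=6,n=2: s = 42+12 = 54
p=7,n=0: s = 54+0 = 54
p=7,n=1: s = 54+7 = 61
p=7,n=2: s = 61+14 = 75

75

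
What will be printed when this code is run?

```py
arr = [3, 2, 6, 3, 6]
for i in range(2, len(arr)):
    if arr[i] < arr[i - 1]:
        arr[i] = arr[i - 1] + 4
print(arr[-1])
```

14

i=2: 6>=2, unchanged → [3, 2, 6, 3, 6]
i=3: 3<6, arr[3] = 6+4 = 10 → [3, 2, 6, 10, 6]
i=4: 6<10, arr[4] = 10+4 = 14 → [3, 2, 6, 10, 14]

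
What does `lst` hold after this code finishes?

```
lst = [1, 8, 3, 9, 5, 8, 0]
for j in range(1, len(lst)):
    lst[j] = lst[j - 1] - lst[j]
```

j=1: lst[1] = 1-8 = -7 → [1, -7, 3, 9, 5, 8, 0]
j=2: lst[2] = (-7)-3 = -10 → [1, -7, -10, 9, 5, 8, 0]
j=3: lst[3] = (-10)-9 = -19 → [1, -7, -10, -19, 5, 8, 0]
j=4: lst[4] = (-19)-5 = -24 → [1, -7, -10, -19, -24, 8, 0]
j=5: lst[5] = (-24)-8 = -32 → [1, -7, -10, -19, -24, -32, 0]
j=6: lst[6] = (-32)-0 = -32 → [1, -7, -10, -19, -24, -32, -32]

[1, -7, -10, -19, -24, -32, -32]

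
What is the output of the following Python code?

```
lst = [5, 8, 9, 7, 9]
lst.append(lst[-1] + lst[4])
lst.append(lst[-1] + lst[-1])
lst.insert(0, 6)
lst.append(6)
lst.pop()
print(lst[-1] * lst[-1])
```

append lst[-1]+lst[4] = 9+9 = 18 → [5, 8, 9, 7, 9, 18]
append lst[-1]+lst[-1] = 18+18 = 36 → [5, 8, 9, 7, 9, 18, 36]
insert 6 at 0 → [6, 5, 8, 9, 7, 9, 18, 36]
append 6 → [6, 5, 8, 9, 7, 9, 18, 36, 6]
pop() removes 6 → [6, 5, 8, 9, 7, 9, 18, 36]
lst[-1]*lst[-1] = 36*36 = 1296

1296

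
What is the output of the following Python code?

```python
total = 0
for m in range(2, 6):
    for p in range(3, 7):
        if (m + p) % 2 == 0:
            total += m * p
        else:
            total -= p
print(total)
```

m=2,p=3: odd sum, total = 0-3 = -3
m=2,p=4: even sum, total = (-3)+8 = 5
m=2,p=5: odd sum, total = 5-5 = 0
m=2,p=6: even sum, total = 0+12 = 12
m=3,p=3: even sum, total = 12+9 = 21
m=3,p=4: odd sum, total = 21-4 = 17
m=3,p=5: even sum, total = 17+15 = 32
m=3,p=6: odd sum, total = 32-6 = 26
m=4,p=3: odd sum, total = 26-3 = 23
m=4,p=4: even sum, total = 23+16 = 39
m=4,p=5: odd sum, total = 39-5 = 34
m=4,p=6: even sum, total = 34+24 = 58
m=5,p=3: even sum, total = 58+15 = 73
m=5,p=4: odd sum, total = 73-4 = 69
m=5,p=5: even sum, total = 69+25 = 94
m=5,p=6: odd sum, total = 94-6 = 88

88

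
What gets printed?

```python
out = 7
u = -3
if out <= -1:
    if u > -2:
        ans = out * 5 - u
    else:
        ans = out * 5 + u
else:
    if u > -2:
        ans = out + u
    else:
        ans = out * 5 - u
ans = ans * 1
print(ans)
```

out=7, u=-3
out <= -1 is False; u > -2 is False
→ ans = out * 5 - u = 38
ans = 38*1 = 38

38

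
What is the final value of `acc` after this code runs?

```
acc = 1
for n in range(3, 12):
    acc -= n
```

-62

n=3: acc = 1-3 = -2
n=4: acc = (-2)-4 = -6
n=5: acc = (-6)-5 = -11
n=6: acc = (-11)-6 = -17
n=7: acc = (-17)-7 = -24
n=8: acc = (-24)-8 = -32
n=9: acc = (-32)-9 = -41
n=10: acc = (-41)-10 = -51
n=11: acc = (-51)-11 = -62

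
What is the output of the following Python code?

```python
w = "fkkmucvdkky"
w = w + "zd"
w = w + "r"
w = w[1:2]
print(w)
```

k

+ 'zd' → 'fkkmucvdkkyzd'
+ 'r' → 'fkkmucvdkkyzdr'
slice [1:2] → 'k'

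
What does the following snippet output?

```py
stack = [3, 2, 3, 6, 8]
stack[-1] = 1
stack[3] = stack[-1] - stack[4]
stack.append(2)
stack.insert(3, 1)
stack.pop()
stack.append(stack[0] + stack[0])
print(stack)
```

[3, 2, 3, 1, 0, 1, 6]

stack[-1] = 1 → [3, 2, 3, 6, 1]
stack[3] = stack[-1]-stack[4] = 1-1 = 0 → [3, 2, 3, 0, 1]
append 2 → [3, 2, 3, 0, 1, 2]
insert 1 at 3 → [3, 2, 3, 1, 0, 1, 2]
pop() removes 2 → [3, 2, 3, 1, 0, 1]
append stack[0]+stack[0] = 3+3 = 6 → [3, 2, 3, 1, 0, 1, 6]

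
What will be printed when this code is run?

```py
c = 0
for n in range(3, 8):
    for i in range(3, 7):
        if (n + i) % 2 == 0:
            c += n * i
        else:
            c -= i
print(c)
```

174

n=3,i=3: even sum, c = 0+9 = 9
n=3,i=4: odd sum, c = 9-4 = 5
n=3,i=5: even sum, c = 5+15 = 20
n=3,i=6: odd sum, c = 20-6 = 14
n=4,i=3: odd sum, c = 14-3 = 11
n=4,i=4: even sum, c = 11+16 = 27
n=4,i=5: odd sum, c = 27-5 = 22
n=4,i=6: even sum, c = 22+24 = 46
n=5,i=3: even sum, c = 46+15 = 61
n=5,i=4: odd sum, c = 61-4 = 57
n=5,i=5: even sum, c = 57+25 = 82
n=5,i=6: odd sum, c = 82-6 = 76
n=6,i=3: odd sum, c = 76-3 = 73
n=6,i=4: even sum, c = 73+24 = 97
n=6,i=5: odd sum, c = 97-5 = 92
n=6,i=6: even sum, c = 92+36 = 128
n=7,i=3: even sum, c = 128+21 = 149
n=7,i=4: odd sum, c = 149-4 = 145
n=7,i=5: even sum, c = 145+35 = 180
n=7,i=6: odd sum, c = 180-6 = 174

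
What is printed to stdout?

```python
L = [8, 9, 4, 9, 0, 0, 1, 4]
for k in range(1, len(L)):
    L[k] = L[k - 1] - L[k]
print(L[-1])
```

k=1: L[1] = 8-9 = -1 → [8, -1, 4, 9, 0, 0, 1, 4]
k=2: L[2] = (-1)-4 = -5 → [8, -1, -5, 9, 0, 0, 1, 4]
k=3: L[3] = (-5)-9 = -14 → [8, -1, -5, -14, 0, 0, 1, 4]
k=4: L[4] = (-14)-0 = -14 → [8, -1, -5, -14, -14, 0, 1, 4]
k=5: L[5] = (-14)-0 = -14 → [8, -1, -5, -14, -14, -14, 1, 4]
k=6: L[6] = (-14)-1 = -15 → [8, -1, -5, -14, -14, -14, -15, 4]
k=7: L[7] = (-15)-4 = -19 → [8, -1, -5, -14, -14, -14, -15, -19]

-19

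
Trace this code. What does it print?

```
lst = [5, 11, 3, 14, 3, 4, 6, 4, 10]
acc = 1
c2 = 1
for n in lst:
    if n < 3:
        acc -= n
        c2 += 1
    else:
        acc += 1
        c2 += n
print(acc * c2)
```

610

n=5: not <3, acc = 1+1 = 2; c2=6
n=11: not <3, acc = 2+1 = 3; c2=17
n=3: not <3, acc = 3+1 = 4; c2=20
n=14: not <3, acc = 4+1 = 5; c2=34
n=3: not <3, acc = 5+1 = 6; c2=37
n=4: not <3, acc = 6+1 = 7; c2=41
n=6: not <3, acc = 7+1 = 8; c2=47
n=4: not <3, acc = 8+1 = 9; c2=51
n=10: not <3, acc = 9+1 = 10; c2=61
acc*c2 = 10*61 = 610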